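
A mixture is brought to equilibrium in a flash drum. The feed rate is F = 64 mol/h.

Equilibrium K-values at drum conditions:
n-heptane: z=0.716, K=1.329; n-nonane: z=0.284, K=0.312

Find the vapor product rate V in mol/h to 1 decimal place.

V = 11.4 mol/h

Newton iteration, V/F⁰ = 0.5:
  V/F = 0.500: g = -0.0956, g' = -0.370 → V/F = 0.241
  V/F = 0.241: g = -0.0161, g' = -0.260 → V/F = 0.180
  V/F = 0.180: g = -0.0005, g' = -0.244 → V/F = 0.177
Converged at V/F = 0.177.
Then V = V/F·F = 0.1775·64 = 11.4 mol/h and L = F − V = 52.6 mol/h.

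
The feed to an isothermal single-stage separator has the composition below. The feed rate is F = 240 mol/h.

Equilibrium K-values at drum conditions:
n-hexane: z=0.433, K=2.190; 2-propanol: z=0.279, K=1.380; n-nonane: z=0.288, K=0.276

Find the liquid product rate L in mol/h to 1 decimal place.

L = 89.9 mol/h

Rachford–Rice: g(β) = Σ zᵢ(Kᵢ−1)/(1+β(Kᵢ−1)) = 0.
g(0) = ΣzᵢKᵢ − 1 = 0.413 and g(1) = 1 − Σzᵢ/Kᵢ = -0.443, so a root lies in (0, 1).
Newton–Raphson from β = 0.3:
  β = 0.300: g = 0.2085, g' = -0.612 → β = 0.641
  β = 0.641: g = -0.0114, g' = -0.749 → β = 0.626
  β = 0.626: g = -0.0001, g' = -0.732 → β = 0.625
Converged at β = 0.625.
Then V = β·F = 0.6254·240 = 150.1 mol/h and L = F − V = 89.9 mol/h.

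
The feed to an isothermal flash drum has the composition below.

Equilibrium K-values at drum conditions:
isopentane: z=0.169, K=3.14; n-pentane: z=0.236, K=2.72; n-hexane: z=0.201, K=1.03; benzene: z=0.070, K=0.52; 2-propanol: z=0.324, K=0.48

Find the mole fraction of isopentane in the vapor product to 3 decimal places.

Newton–Raphson from ψ = 0.5:
  ψ = 0.500: g = 0.1270, g' = -0.571 → ψ = 0.723
  ψ = 0.723: g = 0.0076, g' = -0.521 → ψ = 0.737
Converged at ψ = 0.737.
Compositions from xᵢ = zᵢ/(1+ψ(Kᵢ−1)), yᵢ = Kᵢxᵢ:
  isopentane: x = 0.066, y = 0.206
  n-pentane: x = 0.104, y = 0.283
  n-hexane: x = 0.197, y = 0.203
  benzene: x = 0.108, y = 0.056
  2-propanol: x = 0.525, y = 0.252

y_isopentane = 0.206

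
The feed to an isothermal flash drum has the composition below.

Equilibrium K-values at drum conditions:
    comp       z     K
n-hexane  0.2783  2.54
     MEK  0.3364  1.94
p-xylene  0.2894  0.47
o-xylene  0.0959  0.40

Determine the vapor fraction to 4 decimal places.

Let ψ = V/F and solve Σ zᵢ(Kᵢ−1)/(1+ψ(Kᵢ−1)) = 0.
g(0) = ΣzᵢKᵢ − 1 = 0.5339 and g(1) = 1 − Σzᵢ/Kᵢ = -0.1385, so a root lies in (0, 1).
Newton iteration, ψ⁰ = 0.5:
  ψ = 0.5000: g = 0.16637, g' = -0.5692 → ψ = 0.7923
  ψ = 0.7923: g = 0.00019, g' = -0.5986 → ψ = 0.7926
Converged at ψ = 0.7926.

ψ = 0.7926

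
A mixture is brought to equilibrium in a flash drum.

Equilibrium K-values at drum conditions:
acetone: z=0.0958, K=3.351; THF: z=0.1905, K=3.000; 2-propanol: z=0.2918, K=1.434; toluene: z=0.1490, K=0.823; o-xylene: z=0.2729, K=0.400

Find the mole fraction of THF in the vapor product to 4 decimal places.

Rachford–Rice: g(ψ) = Σ zᵢ(Kᵢ−1)/(1+ψ(Kᵢ−1)) = 0.
g(0) = ΣzᵢKᵢ − 1 = 0.5428 and g(1) = 1 − Σzᵢ/Kᵢ = -0.1589, so a root lies in (0, 1).
Newton iteration, ψ⁰ = 0.5:
  ψ = 0.5000: g = 0.13524, g' = -0.5456 → ψ = 0.7479
  ψ = 0.7479: g = 0.00251, g' = -0.5527 → ψ = 0.7524
Converged at ψ = 0.7524.
Compositions from xᵢ = zᵢ/(1+ψ(Kᵢ−1)), yᵢ = Kᵢxᵢ:
  acetone: x = 0.0346, y = 0.1159
  THF: x = 0.0761, y = 0.2282
  2-propanol: x = 0.2200, y = 0.3154
  toluene: x = 0.1719, y = 0.1415
  o-xylene: x = 0.4975, y = 0.1990

y_THF = 0.2282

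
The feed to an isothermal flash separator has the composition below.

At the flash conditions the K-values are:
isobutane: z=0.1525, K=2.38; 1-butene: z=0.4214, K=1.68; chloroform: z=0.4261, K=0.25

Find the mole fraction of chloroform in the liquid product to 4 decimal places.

x_chloroform = 0.5303

Newton–Raphson from ψ = 0.5:
  ψ = 0.5000: g = -0.17295, g' = -0.8238 → ψ = 0.2901
  ψ = 0.2901: g = -0.01879, g' = -0.6755 → ψ = 0.2622
  ψ = 0.2622: g = -0.00011, g' = -0.6683 → ψ = 0.2621
Converged at ψ = 0.2621.
Compositions from xᵢ = zᵢ/(1+ψ(Kᵢ−1)), yᵢ = Kᵢxᵢ:
  isobutane: x = 0.1120, y = 0.2665
  1-butene: x = 0.3577, y = 0.6009
  chloroform: x = 0.5303, y = 0.1326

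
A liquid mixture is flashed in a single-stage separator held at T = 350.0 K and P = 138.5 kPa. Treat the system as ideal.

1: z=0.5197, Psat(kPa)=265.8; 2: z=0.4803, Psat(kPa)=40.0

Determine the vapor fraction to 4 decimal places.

Raoult's law: Kᵢ = Pᵢˢᵃᵗ/P = Pᵢˢᵃᵗ/138.5.
  K_1 = 265.8/138.5 = 1.919134, K_2 = 40.0/138.5 = 0.288809
Let ψ = V/F and solve Σ zᵢ(Kᵢ−1)/(1+ψ(Kᵢ−1)) = 0.
Check two-phase: ΣzᵢKᵢ = 1.1361 > 1 and Σzᵢ/Kᵢ = 1.9338 > 1, so g(0) = 0.1361 > 0 and g(1) = -0.9338 < 0.
Binary case is linear: z₁(K₁−1)(1+ψ(K₂−1)) + z₂(K₂−1)(1+ψ(K₁−1)) = 0
⇒ ψ = [z₁(K₁−1)+z₂(K₂−1)] / [−(K₁−1)(K₂−1)] = 0.13609/0.65368 = 0.2082

ψ = 0.2082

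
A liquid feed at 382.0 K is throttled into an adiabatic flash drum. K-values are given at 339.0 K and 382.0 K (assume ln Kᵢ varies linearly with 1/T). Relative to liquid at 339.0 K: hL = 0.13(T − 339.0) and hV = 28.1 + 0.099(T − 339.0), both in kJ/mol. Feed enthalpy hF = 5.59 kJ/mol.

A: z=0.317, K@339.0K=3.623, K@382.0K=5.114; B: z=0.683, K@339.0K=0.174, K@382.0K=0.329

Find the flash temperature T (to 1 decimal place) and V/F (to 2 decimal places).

Adiabatic flash: solve Rachford–Rice at each trial T, then check hF = ψ·hV(T) + (1−ψ)·hL(T).
  T = 339.0 K: K = (3.623, 0.174), RR gives ψ = 0.123, H_out = 3.467 kJ/mol
  T = 382.0 K: K = (5.114, 0.329), RR gives ψ = 0.306, H_out = 13.792 kJ/mol
  T = 360.5 K: K = (4.349, 0.244), RR gives ψ = 0.215, H_out = 8.701 kJ/mol
  T = 349.8 K: K = (3.982, 0.207), RR gives ψ = 0.171, H_out = 6.147 kJ/mol
  T = 344.4 K: K = (3.801, 0.190), RR gives ψ = 0.148, H_out = 4.825 kJ/mol
  T = 347.1 K: K = (3.891, 0.199), RR gives ψ = 0.159, H_out = 5.490 kJ/mol
  T = 348.5 K: K = (3.938, 0.203), RR gives ψ = 0.165, H_out = 5.832 kJ/mol
Linear interpolation between T = 347.1 (H_out = 5.490) and T = 348.5 (H_out = 5.832) on hF = 5.59 gives T ≈ 347.5 K, at which ψ = 0.16.

T = 347.5 K, V/F = 0.16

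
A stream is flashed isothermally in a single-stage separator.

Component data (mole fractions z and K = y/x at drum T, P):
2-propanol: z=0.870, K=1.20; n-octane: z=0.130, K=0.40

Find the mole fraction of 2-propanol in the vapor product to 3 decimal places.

Rachford–Rice: g(V/F) = Σ zᵢ(Kᵢ−1)/(1+V/F(Kᵢ−1)) = 0.
Check two-phase: ΣzᵢKᵢ = 1.096 > 1 and Σzᵢ/Kᵢ = 1.050 > 1, so g(0) = 0.096 > 0 and g(1) = -0.050 < 0.
Newton iteration, V/F⁰ = 0.5:
  V/F = 0.500: g = 0.0468, g' = -0.124 → V/F = 0.876
  V/F = 0.876: g = -0.0164, g' = -0.233 → V/F = 0.806
  V/F = 0.806: g = -0.0012, g' = -0.201 → V/F = 0.800
Converged at V/F = 0.800.
Compositions from xᵢ = zᵢ/(1+V/F(Kᵢ−1)), yᵢ = Kᵢxᵢ:
  2-propanol: x = 0.750, y = 0.900
  n-octane: x = 0.250, y = 0.100

y_2-propanol = 0.900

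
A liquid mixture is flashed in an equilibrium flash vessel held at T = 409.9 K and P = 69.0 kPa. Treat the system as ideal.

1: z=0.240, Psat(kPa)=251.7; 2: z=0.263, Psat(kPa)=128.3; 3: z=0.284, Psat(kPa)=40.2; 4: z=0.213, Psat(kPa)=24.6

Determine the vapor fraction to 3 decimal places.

Raoult's law: Kᵢ = Pᵢˢᵃᵗ/P = Pᵢˢᵃᵗ/69.0.
  K_1 = 251.7/69.0 = 3.64783, K_2 = 128.3/69.0 = 1.85942, K_3 = 40.2/69.0 = 0.58261, K_4 = 24.6/69.0 = 0.35652
Let ψ = V/F and solve Σ zᵢ(Kᵢ−1)/(1+ψ(Kᵢ−1)) = 0.
Feasibility: ΣzᵢKᵢ = 1.606, Σzᵢ/Kᵢ = 1.292 — both > 1, two phases present.
Iterate (Newton) starting at ψ = 0.33:
  ψ = 0.330: g = 0.2037, g' = -0.806 → ψ = 0.583
  ψ = 0.583: g = 0.0245, g' = -0.659 → ψ = 0.620
Converged at ψ = 0.620.

ψ = 0.620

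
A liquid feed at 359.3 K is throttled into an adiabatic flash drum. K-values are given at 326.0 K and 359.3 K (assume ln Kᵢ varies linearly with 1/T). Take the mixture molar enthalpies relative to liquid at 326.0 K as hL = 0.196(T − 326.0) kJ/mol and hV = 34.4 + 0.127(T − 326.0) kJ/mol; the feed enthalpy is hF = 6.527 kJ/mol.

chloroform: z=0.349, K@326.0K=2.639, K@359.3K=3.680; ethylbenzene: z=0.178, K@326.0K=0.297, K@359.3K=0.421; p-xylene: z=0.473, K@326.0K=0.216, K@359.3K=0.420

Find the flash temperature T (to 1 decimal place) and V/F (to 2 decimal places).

T = 334.8 K, V/F = 0.14

Adiabatic flash: solve Rachford–Rice at each trial T, then check hF = ψ·hV(T) + (1−ψ)·hL(T).
  T = 326.0 K: K = (2.639, 0.297, 0.216), RR gives ψ = 0.061, H_out = 2.093 kJ/mol
  T = 359.3 K: K = (3.680, 0.421, 0.420), RR gives ψ = 0.359, H_out = 18.055 kJ/mol
  T = 342.6 K: K = (3.140, 0.356, 0.306), RR gives ψ = 0.209, H_out = 10.193 kJ/mol
  T = 334.3 K: K = (2.885, 0.326, 0.258), RR gives ψ = 0.137, H_out = 6.262 kJ/mol
  T = 338.5 K: K = (3.013, 0.341, 0.282), RR gives ψ = 0.174, H_out = 8.270 kJ/mol
  T = 336.4 K: K = (2.949, 0.334, 0.270), RR gives ψ = 0.155, H_out = 7.272 kJ/mol
  T = 335.4 K: K = (2.918, 0.330, 0.264), RR gives ψ = 0.147, H_out = 6.793 kJ/mol
Linear interpolation between T = 334.3 (H_out = 6.262) and T = 335.4 (H_out = 6.793) on hF = 6.527 gives T ≈ 334.8 K, at which ψ = 0.14.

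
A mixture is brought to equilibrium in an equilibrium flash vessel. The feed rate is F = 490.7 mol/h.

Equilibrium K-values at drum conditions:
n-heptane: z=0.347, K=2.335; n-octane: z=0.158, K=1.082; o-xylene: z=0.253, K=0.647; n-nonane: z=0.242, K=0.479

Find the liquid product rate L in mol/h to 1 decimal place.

Newton–Raphson from ψ = 0.61:
  ψ = 0.610: g = -0.0310, g' = -0.381 → ψ = 0.529
Converged at ψ = 0.529.
Then V = ψ·F = 0.5291·490.7 = 259.6 mol/h and L = F − V = 231.1 mol/h.

L = 231.1 mol/h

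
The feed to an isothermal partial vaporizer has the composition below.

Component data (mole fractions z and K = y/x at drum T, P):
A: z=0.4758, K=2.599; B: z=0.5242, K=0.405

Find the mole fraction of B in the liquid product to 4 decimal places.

Let β = V/F and solve Σ zᵢ(Kᵢ−1)/(1+β(Kᵢ−1)) = 0.
Check two-phase: ΣzᵢKᵢ = 1.4489 > 1 and Σzᵢ/Kᵢ = 1.4774 > 1, so g(0) = 0.4489 > 0 and g(1) = -0.4774 < 0.
Newton iteration, β⁰ = 0.5:
  β = 0.5000: g = -0.02120, g' = -0.7517 → β = 0.4718
Converged at β = 0.4718.
Compositions from xᵢ = zᵢ/(1+β(Kᵢ−1)), yᵢ = Kᵢxᵢ:
  A: x = 0.2712, y = 0.7048
  B: x = 0.7288, y = 0.2952

x_B = 0.7288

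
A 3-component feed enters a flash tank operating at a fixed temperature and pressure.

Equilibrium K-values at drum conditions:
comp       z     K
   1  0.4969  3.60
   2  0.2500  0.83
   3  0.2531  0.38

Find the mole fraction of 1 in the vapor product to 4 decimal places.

y_1 = 0.5454

Material balance + equilibrium reduce to Σ zᵢ(Kᵢ−1)/(1+V/F(Kᵢ−1)) = 0.
Feasibility: ΣzᵢKᵢ = 2.0925, Σzᵢ/Kᵢ = 1.1053 — both > 1, two phases present.
Newton–Raphson from V/F = 0.7:
  V/F = 0.7000: g = 0.13265, g' = -0.7354 → V/F = 0.8804
  V/F = 0.8804: g = -0.00269, g' = -0.7922 → V/F = 0.8770
Converged at V/F = 0.8770.
Compositions from xᵢ = zᵢ/(1+V/F(Kᵢ−1)), yᵢ = Kᵢxᵢ:
  1: x = 0.1515, y = 0.5454
  2: x = 0.2938, y = 0.2439
  3: x = 0.5547, y = 0.2108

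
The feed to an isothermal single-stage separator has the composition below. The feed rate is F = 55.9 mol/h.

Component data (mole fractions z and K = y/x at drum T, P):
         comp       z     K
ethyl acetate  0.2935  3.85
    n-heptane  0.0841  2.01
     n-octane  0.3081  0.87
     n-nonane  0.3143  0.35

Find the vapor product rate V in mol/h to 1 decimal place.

Newton iteration, V/F⁰ = 0.45:
  V/F = 0.4500: g = 0.09357, g' = -0.7693 → V/F = 0.5716
  V/F = 0.5716: g = 0.00365, g' = -0.7217 → V/F = 0.5767
Converged at V/F = 0.5767.
Then V = V/F·F = 0.5767·55.9 = 32.2 mol/h and L = F − V = 23.7 mol/h.

V = 32.2 mol/h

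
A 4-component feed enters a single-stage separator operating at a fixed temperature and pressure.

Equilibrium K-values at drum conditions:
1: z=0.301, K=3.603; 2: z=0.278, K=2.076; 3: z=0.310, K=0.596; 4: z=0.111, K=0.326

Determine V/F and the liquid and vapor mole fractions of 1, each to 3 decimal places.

V/F = 0.899, x_1 = 0.090, y_1 = 0.325

Newton–Raphson from V/F = 0.5:
  V/F = 0.500: g = 0.2651, g' = -0.715 → V/F = 0.871
  V/F = 0.871: g = 0.0200, g' = -0.693 → V/F = 0.900
  V/F = 0.900: g = -0.0003, g' = -0.716 → V/F = 0.899
Converged at V/F = 0.899.
Compositions from xᵢ = zᵢ/(1+V/F(Kᵢ−1)), yᵢ = Kᵢxᵢ:
  1: x = 0.090, y = 0.325
  2: x = 0.141, y = 0.293
  3: x = 0.487, y = 0.290
  4: x = 0.282, y = 0.092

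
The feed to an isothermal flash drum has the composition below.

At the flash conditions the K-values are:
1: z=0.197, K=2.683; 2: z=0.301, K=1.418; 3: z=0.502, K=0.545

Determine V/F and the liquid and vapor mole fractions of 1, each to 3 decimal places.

V/F = 0.469, x_1 = 0.110, y_1 = 0.295

Material balance + equilibrium reduce to Σ zᵢ(Kᵢ−1)/(1+V/F(Kᵢ−1)) = 0.
Check two-phase: ΣzᵢKᵢ = 1.229 > 1 and Σzᵢ/Kᵢ = 1.207 > 1, so g(0) = 0.229 > 0 and g(1) = -0.207 < 0.
Iterate (Newton) starting at V/F = 0.4:
  V/F = 0.400: g = 0.0267, g' = -0.393 → V/F = 0.468
  V/F = 0.468: g = 0.0005, g' = -0.379 → V/F = 0.469
Converged at V/F = 0.469.
Compositions from xᵢ = zᵢ/(1+V/F(Kᵢ−1)), yᵢ = Kᵢxᵢ:
  1: x = 0.110, y = 0.295
  2: x = 0.252, y = 0.357
  3: x = 0.638, y = 0.348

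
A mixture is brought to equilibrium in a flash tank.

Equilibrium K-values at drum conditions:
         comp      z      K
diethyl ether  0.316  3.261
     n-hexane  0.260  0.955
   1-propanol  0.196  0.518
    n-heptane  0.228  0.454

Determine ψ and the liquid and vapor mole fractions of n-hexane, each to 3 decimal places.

ψ = 0.550, x_n-hexane = 0.267, y_n-hexane = 0.255

Material balance + equilibrium reduce to Σ zᵢ(Kᵢ−1)/(1+ψ(Kᵢ−1)) = 0.
g(0) = ΣzᵢKᵢ − 1 = 0.484 and g(1) = 1 − Σzᵢ/Kᵢ = -0.250, so a root lies in (0, 1).
Iterate (Newton) starting at ψ = 0.68:
  ψ = 0.680: g = -0.0690, g' = -0.524 → ψ = 0.548
  ψ = 0.548: g = 0.0009, g' = -0.545 → ψ = 0.550
Converged at ψ = 0.550.
Compositions from xᵢ = zᵢ/(1+ψ(Kᵢ−1)), yᵢ = Kᵢxᵢ:
  diethyl ether: x = 0.141, y = 0.459
  n-hexane: x = 0.267, y = 0.255
  1-propanol: x = 0.267, y = 0.138
  n-heptane: x = 0.326, y = 0.148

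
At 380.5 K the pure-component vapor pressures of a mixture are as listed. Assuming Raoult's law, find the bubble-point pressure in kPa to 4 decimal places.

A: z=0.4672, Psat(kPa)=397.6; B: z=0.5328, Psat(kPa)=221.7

At the bubble point ψ → 0, so ΣzᵢKᵢ = 1 with Kᵢ = Pᵢˢᵃᵗ/P ⇒ P = ΣzᵢPᵢˢᵃᵗ.
P = 0.4672·397.6 + 0.5328·221.7 = 303.8805 kPa

Pbub = 303.8805 kPa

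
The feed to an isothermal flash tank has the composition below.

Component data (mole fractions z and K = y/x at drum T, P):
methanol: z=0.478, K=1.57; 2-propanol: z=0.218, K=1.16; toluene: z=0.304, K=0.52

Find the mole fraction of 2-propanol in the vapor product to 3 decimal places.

y_2-propanol = 0.227

Rachford–Rice: g(ψ) = Σ zᵢ(Kᵢ−1)/(1+ψ(Kᵢ−1)) = 0.
Check two-phase: ΣzᵢKᵢ = 1.161 > 1 and Σzᵢ/Kᵢ = 1.077 > 1, so g(0) = 0.161 > 0 and g(1) = -0.077 < 0.
Iterate (Newton) starting at ψ = 0.5:
  ψ = 0.500: g = 0.0523, g' = -0.220 → ψ = 0.738
  ψ = 0.738: g = -0.0029, g' = -0.249 → ψ = 0.726
Converged at ψ = 0.726.
Compositions from xᵢ = zᵢ/(1+ψ(Kᵢ−1)), yᵢ = Kᵢxᵢ:
  methanol: x = 0.338, y = 0.531
  2-propanol: x = 0.195, y = 0.227
  toluene: x = 0.467, y = 0.243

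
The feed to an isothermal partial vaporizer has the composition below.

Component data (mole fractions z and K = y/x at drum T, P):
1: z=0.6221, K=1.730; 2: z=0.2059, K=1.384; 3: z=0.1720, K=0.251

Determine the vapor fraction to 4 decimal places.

Material balance + equilibrium reduce to Σ zᵢ(Kᵢ−1)/(1+ψ(Kᵢ−1)) = 0.
Feasibility: ΣzᵢKᵢ = 1.4044, Σzᵢ/Kᵢ = 1.1936 — both > 1, two phases present.
Newton–Raphson from ψ = 0.31:
  ψ = 0.3100: g = 0.27320, g' = -0.4084 → ψ = 0.9790
  ψ = 0.9790: g = -0.16066, g' = -1.4850 → ψ = 0.8708
  ψ = 0.8708: g = -0.03355, g' = -0.9388 → ψ = 0.8351
  ψ = 0.8351: g = -0.00196, g' = -0.8332 → ψ = 0.8327
Converged at ψ = 0.8327.

ψ = 0.8327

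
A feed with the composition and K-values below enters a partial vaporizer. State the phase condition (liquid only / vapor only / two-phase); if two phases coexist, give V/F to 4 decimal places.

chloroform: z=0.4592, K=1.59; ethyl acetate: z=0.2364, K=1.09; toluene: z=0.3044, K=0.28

two-phase, V/F = 0.2207

ΣzᵢKᵢ = 1.0730; Σzᵢ/Kᵢ = 1.5928.
Both exceed 1, so a two-phase solution exists.
Let ψ = V/F and solve Σ zᵢ(Kᵢ−1)/(1+ψ(Kᵢ−1)) = 0.
Iterate (Newton) starting at ψ = 0.68:
  ψ = 0.6800: g = -0.21600, g' = -0.6889 → ψ = 0.3664
  ψ = 0.3664: g = -0.05435, g' = -0.4010 → ψ = 0.2309
  ψ = 0.2309: g = -0.00359, g' = -0.3527 → ψ = 0.2207
Converged at ψ = 0.2207.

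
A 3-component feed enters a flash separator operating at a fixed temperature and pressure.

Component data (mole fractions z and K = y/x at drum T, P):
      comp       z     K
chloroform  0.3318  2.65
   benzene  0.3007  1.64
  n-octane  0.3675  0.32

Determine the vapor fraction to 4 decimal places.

Material balance + equilibrium reduce to Σ zᵢ(Kᵢ−1)/(1+ψ(Kᵢ−1)) = 0.
Feasibility: ΣzᵢKᵢ = 1.4900, Σzᵢ/Kᵢ = 1.4570 — both > 1, two phases present.
Newton–Raphson from ψ = 0.5:
  ψ = 0.5000: g = 0.06714, g' = -0.7320 → ψ = 0.5917
  ψ = 0.5917: g = -0.00155, g' = -0.7719 → ψ = 0.5897
Converged at ψ = 0.5897.

ψ = 0.5897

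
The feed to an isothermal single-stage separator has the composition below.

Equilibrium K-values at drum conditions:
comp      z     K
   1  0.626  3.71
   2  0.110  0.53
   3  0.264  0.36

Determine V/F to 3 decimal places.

V/F = 0.905

Newton–Raphson from V/F = 0.5:
  V/F = 0.500: g = 0.4043, g' = -1.104 → V/F = 0.866
  V/F = 0.866: g = 0.0405, g' = -1.024 → V/F = 0.906
  V/F = 0.906: g = -0.0009, g' = -1.071 → V/F = 0.905
Converged at V/F = 0.905.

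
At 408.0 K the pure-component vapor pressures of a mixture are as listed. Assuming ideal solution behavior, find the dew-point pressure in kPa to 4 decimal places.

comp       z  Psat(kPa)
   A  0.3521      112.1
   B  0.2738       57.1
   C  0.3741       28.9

Pdew = 47.8912 kPa

At the dew point ψ → 1, so Σzᵢ/Kᵢ = 1 with Kᵢ = Pᵢˢᵃᵗ/P ⇒ 1/P = Σzᵢ/Pᵢˢᵃᵗ.
1/P = 0.3521/112.1 + 0.2738/57.1 + 0.3741/28.9 = 0.0208807 ⇒ P = 47.8912 kPa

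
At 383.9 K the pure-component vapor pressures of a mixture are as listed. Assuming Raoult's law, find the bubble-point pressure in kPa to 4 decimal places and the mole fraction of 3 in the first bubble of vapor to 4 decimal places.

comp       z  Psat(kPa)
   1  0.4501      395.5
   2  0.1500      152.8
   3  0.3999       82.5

Pbub = 233.9263 kPa, y_3 = 0.1410

At the bubble point ψ → 0, so ΣzᵢKᵢ = 1 with Kᵢ = Pᵢˢᵃᵗ/P ⇒ P = ΣzᵢPᵢˢᵃᵗ.
P = 0.4501·395.5 + 0.1500·152.8 + 0.3999·82.5 = 233.9263 kPa
yᵢ = zᵢPᵢˢᵃᵗ/P ⇒ y_3 = 0.3999·82.5/233.9263 = 0.1410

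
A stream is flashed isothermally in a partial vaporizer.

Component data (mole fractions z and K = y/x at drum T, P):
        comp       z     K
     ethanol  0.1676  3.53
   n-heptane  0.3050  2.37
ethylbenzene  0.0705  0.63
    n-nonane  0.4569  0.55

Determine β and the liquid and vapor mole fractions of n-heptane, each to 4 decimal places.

β = 0.7621, x_n-heptane = 0.1492, y_n-heptane = 0.3536

Iterate (Newton) starting at β = 0.5:
  β = 0.5000: g = 0.13789, g' = -0.5793 → β = 0.7380
  β = 0.7380: g = 0.01194, g' = -0.4977 → β = 0.7620
  β = 0.7620: g = 0.00003, g' = -0.4952 → β = 0.7621
Converged at β = 0.7621.
Compositions from xᵢ = zᵢ/(1+β(Kᵢ−1)), yᵢ = Kᵢxᵢ:
  ethanol: x = 0.0572, y = 0.2021
  n-heptane: x = 0.1492, y = 0.3536
  ethylbenzene: x = 0.0982, y = 0.0619
  n-nonane: x = 0.6954, y = 0.3824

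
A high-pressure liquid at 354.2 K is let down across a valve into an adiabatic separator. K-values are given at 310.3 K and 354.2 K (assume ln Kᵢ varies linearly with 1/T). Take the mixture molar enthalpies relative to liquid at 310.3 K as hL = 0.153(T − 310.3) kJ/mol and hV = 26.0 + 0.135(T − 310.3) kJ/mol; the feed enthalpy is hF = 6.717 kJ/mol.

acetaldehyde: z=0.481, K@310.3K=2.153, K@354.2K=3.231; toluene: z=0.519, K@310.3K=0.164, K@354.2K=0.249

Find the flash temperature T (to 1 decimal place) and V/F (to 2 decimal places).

T = 319.4 K, V/F = 0.21

Adiabatic flash: solve Rachford–Rice at each trial T, then check hF = ψ·hV(T) + (1−ψ)·hL(T).
  T = 310.3 K: K = (2.153, 0.164), RR gives ψ = 0.125, H_out = 3.256 kJ/mol
  T = 354.2 K: K = (3.231, 0.249), RR gives ψ = 0.408, H_out = 16.998 kJ/mol
  T = 332.2 K: K = (2.672, 0.205), RR gives ψ = 0.294, H_out = 10.890 kJ/mol
  T = 321.2 K: K = (2.406, 0.184), RR gives ψ = 0.220, H_out = 7.351 kJ/mol
  T = 315.8 K: K = (2.279, 0.174), RR gives ψ = 0.177, H_out = 5.416 kJ/mol
  T = 318.5 K: K = (2.342, 0.179), RR gives ψ = 0.199, H_out = 6.403 kJ/mol
  T = 319.9 K: K = (2.375, 0.181), RR gives ψ = 0.210, H_out = 6.899 kJ/mol
Linear interpolation between T = 318.5 (H_out = 6.403) and T = 319.9 (H_out = 6.899) on hF = 6.717 gives T ≈ 319.4 K, at which ψ = 0.21.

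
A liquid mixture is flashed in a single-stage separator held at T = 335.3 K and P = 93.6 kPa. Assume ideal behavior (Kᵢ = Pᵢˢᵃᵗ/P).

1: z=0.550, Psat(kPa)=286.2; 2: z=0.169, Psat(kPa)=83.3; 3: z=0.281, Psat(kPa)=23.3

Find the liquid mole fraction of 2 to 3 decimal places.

x_2 = 0.183

Raoult's law: Kᵢ = Pᵢˢᵃᵗ/P = Pᵢˢᵃᵗ/93.6.
  K_1 = 286.2/93.6 = 3.05769, K_2 = 83.3/93.6 = 0.88996, K_3 = 23.3/93.6 = 0.24893
Material balance + equilibrium reduce to Σ zᵢ(Kᵢ−1)/(1+β(Kᵢ−1)) = 0.
g(0) = ΣzᵢKᵢ − 1 = 0.902 and g(1) = 1 − Σzᵢ/Kᵢ = -0.499, so a root lies in (0, 1).
Iterate (Newton) starting at β = 0.5:
  β = 0.500: g = 0.2002, g' = -0.975 → β = 0.705
  β = 0.705: g = -0.0074, g' = -1.107 → β = 0.699
Converged at β = 0.699.
Compositions from xᵢ = zᵢ/(1+β(Kᵢ−1)), yᵢ = Kᵢxᵢ:
  1: x = 0.226, y = 0.690
  2: x = 0.183, y = 0.163
  3: x = 0.591, y = 0.147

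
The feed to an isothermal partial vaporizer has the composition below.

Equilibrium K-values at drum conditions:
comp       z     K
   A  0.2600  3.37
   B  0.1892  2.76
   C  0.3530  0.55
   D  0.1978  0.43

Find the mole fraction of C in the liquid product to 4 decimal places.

x_C = 0.4962

Newton iteration, V/F⁰ = 0.5:
  V/F = 0.5000: g = 0.09648, g' = -0.7164 → V/F = 0.6347
  V/F = 0.6347: g = 0.00435, g' = -0.6615 → V/F = 0.6413
Converged at V/F = 0.6413.
Compositions from xᵢ = zᵢ/(1+V/F(Kᵢ−1)), yᵢ = Kᵢxᵢ:
  A: x = 0.1032, y = 0.3477
  B: x = 0.0889, y = 0.2453
  C: x = 0.4962, y = 0.2729
  D: x = 0.3118, y = 0.1341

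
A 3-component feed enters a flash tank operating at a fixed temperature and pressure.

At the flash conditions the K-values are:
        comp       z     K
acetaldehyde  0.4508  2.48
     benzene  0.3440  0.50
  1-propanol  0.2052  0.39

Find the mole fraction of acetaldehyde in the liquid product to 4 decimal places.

Rachford–Rice: g(β) = Σ zᵢ(Kᵢ−1)/(1+β(Kᵢ−1)) = 0.
Feasibility: ΣzᵢKᵢ = 1.3700, Σzᵢ/Kᵢ = 1.3959 — both > 1, two phases present.
Newton iteration, β⁰ = 0.52:
  β = 0.5200: g = -0.03873, g' = -0.6361 → β = 0.4591
  β = 0.4591: g = 0.00014, g' = -0.6423 → β = 0.4593
Converged at β = 0.4593.
Compositions from xᵢ = zᵢ/(1+β(Kᵢ−1)), yᵢ = Kᵢxᵢ:
  acetaldehyde: x = 0.2684, y = 0.6655
  benzene: x = 0.4466, y = 0.2233
  1-propanol: x = 0.2851, y = 0.1112

x_acetaldehyde = 0.2684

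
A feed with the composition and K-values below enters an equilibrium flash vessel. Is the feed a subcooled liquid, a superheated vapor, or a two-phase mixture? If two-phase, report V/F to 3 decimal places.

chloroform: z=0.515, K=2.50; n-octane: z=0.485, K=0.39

two-phase, V/F = 0.521

ΣzᵢKᵢ = 1.477; Σzᵢ/Kᵢ = 1.450.
Both exceed 1, so a two-phase solution exists.
Material balance + equilibrium reduce to Σ zᵢ(Kᵢ−1)/(1+ψ(Kᵢ−1)) = 0.
Binary case is linear: z₁(K₁−1)(1+ψ(K₂−1)) + z₂(K₂−1)(1+ψ(K₁−1)) = 0
⇒ ψ = [z₁(K₁−1)+z₂(K₂−1)] / [−(K₁−1)(K₂−1)] = 0.4766/0.9150 = 0.521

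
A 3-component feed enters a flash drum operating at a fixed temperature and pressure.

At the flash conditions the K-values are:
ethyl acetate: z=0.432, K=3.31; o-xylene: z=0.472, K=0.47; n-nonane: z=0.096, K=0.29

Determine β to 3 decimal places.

Iterate (Newton) starting at β = 0.66:
  β = 0.660: g = -0.1177, g' = -0.847 → β = 0.521
  β = 0.521: g = -0.0008, g' = -0.850 → β = 0.520
Converged at β = 0.520.

β = 0.520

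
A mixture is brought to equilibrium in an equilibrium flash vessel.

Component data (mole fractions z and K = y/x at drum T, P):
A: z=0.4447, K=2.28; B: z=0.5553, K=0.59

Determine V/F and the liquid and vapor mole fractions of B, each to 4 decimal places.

Binary case is linear: z₁(K₁−1)(1+V/F(K₂−1)) + z₂(K₂−1)(1+V/F(K₁−1)) = 0
⇒ V/F = [z₁(K₁−1)+z₂(K₂−1)] / [−(K₁−1)(K₂−1)] = 0.34154/0.52480 = 0.6508
Compositions from xᵢ = zᵢ/(1+V/F(Kᵢ−1)), yᵢ = Kᵢxᵢ:
  A: x = 0.2426, y = 0.5531
  B: x = 0.7574, y = 0.4469

V/F = 0.6508, x_B = 0.7574, y_B = 0.4469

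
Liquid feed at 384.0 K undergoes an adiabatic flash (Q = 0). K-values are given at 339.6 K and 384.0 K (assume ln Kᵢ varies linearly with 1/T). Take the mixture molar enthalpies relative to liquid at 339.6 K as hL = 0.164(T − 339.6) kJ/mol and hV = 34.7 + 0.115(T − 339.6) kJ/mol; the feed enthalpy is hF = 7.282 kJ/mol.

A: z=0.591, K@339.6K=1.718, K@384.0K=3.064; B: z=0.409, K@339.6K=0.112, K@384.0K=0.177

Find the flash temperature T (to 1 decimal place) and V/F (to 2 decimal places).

Adiabatic flash: solve Rachford–Rice at each trial T, then check hF = ψ·hV(T) + (1−ψ)·hL(T).
  T = 339.6 K: K = (1.718, 0.112), RR gives ψ = 0.096, H_out = 3.328 kJ/mol
  T = 384.0 K: K = (3.064, 0.177), RR gives ψ = 0.520, H_out = 24.193 kJ/mol
  T = 361.8 K: K = (2.335, 0.143), RR gives ψ = 0.383, H_out = 16.520 kJ/mol
  T = 350.7 K: K = (2.013, 0.127), RR gives ψ = 0.273, H_out = 11.149 kJ/mol
  T = 345.1 K: K = (1.861, 0.119), RR gives ψ = 0.196, H_out = 7.644 kJ/mol
  T = 342.4 K: K = (1.790, 0.116), RR gives ψ = 0.150, H_out = 5.659 kJ/mol
  T = 343.8 K: K = (1.826, 0.118), RR gives ψ = 0.175, H_out = 6.716 kJ/mol
Linear interpolation between T = 343.8 (H_out = 6.716) and T = 345.1 (H_out = 7.644) on hF = 7.282 gives T ≈ 344.6 K, at which ψ = 0.19.

T = 344.6 K, V/F = 0.19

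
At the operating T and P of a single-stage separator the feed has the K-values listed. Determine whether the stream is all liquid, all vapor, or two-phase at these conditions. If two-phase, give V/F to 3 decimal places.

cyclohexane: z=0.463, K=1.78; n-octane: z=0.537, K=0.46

ΣzᵢKᵢ = 1.071; Σzᵢ/Kᵢ = 1.428.
Both exceed 1, so a two-phase solution exists.
Rachford–Rice: g(ψ) = Σ zᵢ(Kᵢ−1)/(1+ψ(Kᵢ−1)) = 0.
Binary case is linear: z₁(K₁−1)(1+ψ(K₂−1)) + z₂(K₂−1)(1+ψ(K₁−1)) = 0
⇒ ψ = [z₁(K₁−1)+z₂(K₂−1)] / [−(K₁−1)(K₂−1)] = 0.0712/0.4212 = 0.169

two-phase, V/F = 0.169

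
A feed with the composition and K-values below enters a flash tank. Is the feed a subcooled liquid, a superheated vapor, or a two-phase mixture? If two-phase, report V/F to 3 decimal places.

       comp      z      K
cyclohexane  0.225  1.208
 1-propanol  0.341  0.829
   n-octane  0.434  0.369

ΣzᵢKᵢ = 0.715; Σzᵢ/Kᵢ = 1.774.
Since ΣzᵢKᵢ < 1 the mixture is below its bubble point — single liquid phase.

subcooled liquid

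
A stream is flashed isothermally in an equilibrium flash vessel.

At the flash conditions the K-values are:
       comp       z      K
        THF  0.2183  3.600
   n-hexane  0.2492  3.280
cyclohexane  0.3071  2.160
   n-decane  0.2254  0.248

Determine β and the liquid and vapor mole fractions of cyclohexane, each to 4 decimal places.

Let β = V/F and solve Σ zᵢ(Kᵢ−1)/(1+β(Kᵢ−1)) = 0.
Feasibility: ΣzᵢKᵢ = 2.3225, Σzᵢ/Kᵢ = 1.1877 — both > 1, two phases present.
Iterate (Newton) starting at β = 0.5:
  β = 0.5000: g = 0.46611, g' = -1.0547 → β = 0.9419
  β = 0.9419: g = -0.06582, g' = -1.8475 → β = 0.9063
  β = 0.9063: g = -0.00418, g' = -1.6238 → β = 0.9037
Converged at β = 0.9037.
Compositions from xᵢ = zᵢ/(1+β(Kᵢ−1)), yᵢ = Kᵢxᵢ:
  THF: x = 0.0652, y = 0.2346
  n-hexane: x = 0.0814, y = 0.2671
  cyclohexane: x = 0.1499, y = 0.3238
  n-decane: x = 0.7035, y = 0.1745

β = 0.9037, x_cyclohexane = 0.1499, y_cyclohexane = 0.3238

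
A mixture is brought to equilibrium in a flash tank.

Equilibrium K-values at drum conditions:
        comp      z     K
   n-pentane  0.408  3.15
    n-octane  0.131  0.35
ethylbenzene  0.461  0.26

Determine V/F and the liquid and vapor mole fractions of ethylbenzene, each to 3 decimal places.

V/F = 0.291, x_ethylbenzene = 0.587, y_ethylbenzene = 0.153

Rachford–Rice: g(V/F) = Σ zᵢ(Kᵢ−1)/(1+V/F(Kᵢ−1)) = 0.
Feasibility: ΣzᵢKᵢ = 1.451, Σzᵢ/Kᵢ = 2.277 — both > 1, two phases present.
Iterate (Newton) starting at V/F = 0.43:
  V/F = 0.430: g = -0.1627, g' = -1.159 → V/F = 0.290
  V/F = 0.290: g = 0.0015, g' = -1.209 → V/F = 0.291
Converged at V/F = 0.291.
Compositions from xᵢ = zᵢ/(1+V/F(Kᵢ−1)), yᵢ = Kᵢxᵢ:
  n-pentane: x = 0.251, y = 0.791
  n-octane: x = 0.162, y = 0.057
  ethylbenzene: x = 0.587, y = 0.153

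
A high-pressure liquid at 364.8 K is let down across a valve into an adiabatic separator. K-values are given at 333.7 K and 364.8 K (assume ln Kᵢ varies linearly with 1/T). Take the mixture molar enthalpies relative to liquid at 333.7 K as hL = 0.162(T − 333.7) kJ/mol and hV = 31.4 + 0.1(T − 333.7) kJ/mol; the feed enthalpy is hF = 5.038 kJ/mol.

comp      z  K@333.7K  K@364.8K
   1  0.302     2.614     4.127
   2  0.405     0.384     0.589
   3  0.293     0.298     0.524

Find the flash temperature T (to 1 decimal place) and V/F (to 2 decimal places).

Adiabatic flash: solve Rachford–Rice at each trial T, then check hF = ψ·hV(T) + (1−ψ)·hL(T).
  T = 333.7 K: K = (2.614, 0.384, 0.298), RR gives ψ = 0.031, H_out = 0.961 kJ/mol
  T = 364.8 K: K = (4.127, 0.589, 0.524), RR gives ψ = 0.465, H_out = 18.739 kJ/mol
  T = 349.2 K: K = (3.316, 0.480, 0.400), RR gives ψ = 0.243, H_out = 9.922 kJ/mol
  T = 341.4 K: K = (2.950, 0.430, 0.346), RR gives ψ = 0.141, H_out = 5.599 kJ/mol
  T = 337.5 K: K = (2.777, 0.406, 0.321), RR gives ψ = 0.087, H_out = 3.319 kJ/mol
  T = 339.4 K: K = (2.860, 0.418, 0.333), RR gives ψ = 0.113, H_out = 4.444 kJ/mol
Linear interpolation between T = 339.4 (H_out = 4.444) and T = 341.4 (H_out = 5.599) on hF = 5.038 gives T ≈ 340.4 K, at which ψ = 0.13.

T = 340.4 K, V/F = 0.13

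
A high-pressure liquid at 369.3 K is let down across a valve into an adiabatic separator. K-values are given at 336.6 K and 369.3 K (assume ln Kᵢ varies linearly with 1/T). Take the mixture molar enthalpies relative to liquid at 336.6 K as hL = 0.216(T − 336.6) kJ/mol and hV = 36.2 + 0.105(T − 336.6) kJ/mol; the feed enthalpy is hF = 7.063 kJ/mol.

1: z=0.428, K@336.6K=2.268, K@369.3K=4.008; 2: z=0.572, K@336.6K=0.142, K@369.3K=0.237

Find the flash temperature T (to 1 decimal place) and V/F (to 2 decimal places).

Adiabatic flash: solve Rachford–Rice at each trial T, then check hF = ψ·hV(T) + (1−ψ)·hL(T).
  T = 336.6 K: K = (2.268, 0.142), RR gives ψ = 0.048, H_out = 1.728 kJ/mol
  T = 369.3 K: K = (4.008, 0.237), RR gives ψ = 0.371, H_out = 19.140 kJ/mol
  T = 353.0 K: K = (3.058, 0.186), RR gives ψ = 0.248, H_out = 12.057 kJ/mol
  T = 344.8 K: K = (2.643, 0.163), RR gives ψ = 0.163, H_out = 7.528 kJ/mol
  T = 340.7 K: K = (2.450, 0.152), RR gives ψ = 0.111, H_out = 4.836 kJ/mol
  T = 342.8 K: K = (2.548, 0.158), RR gives ψ = 0.139, H_out = 6.259 kJ/mol
Linear interpolation between T = 342.8 (H_out = 6.259) and T = 344.8 (H_out = 7.528) on hF = 7.063 gives T ≈ 344.1 K, at which ψ = 0.15.

T = 344.1 K, V/F = 0.15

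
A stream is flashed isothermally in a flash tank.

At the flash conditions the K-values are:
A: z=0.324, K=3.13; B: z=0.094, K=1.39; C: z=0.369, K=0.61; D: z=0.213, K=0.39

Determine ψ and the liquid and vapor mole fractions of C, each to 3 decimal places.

ψ = 0.499, x_C = 0.458, y_C = 0.279

Rachford–Rice: g(ψ) = Σ zᵢ(Kᵢ−1)/(1+ψ(Kᵢ−1)) = 0.
g(0) = ΣzᵢKᵢ − 1 = 0.453 and g(1) = 1 − Σzᵢ/Kᵢ = -0.322, so a root lies in (0, 1).
Iterate (Newton) starting at ψ = 0.5:
  ψ = 0.500: g = -0.0008, g' = -0.605 → ψ = 0.499
Converged at ψ = 0.499.
Compositions from xᵢ = zᵢ/(1+ψ(Kᵢ−1)), yᵢ = Kᵢxᵢ:
  A: x = 0.157, y = 0.492
  B: x = 0.079, y = 0.109
  C: x = 0.458, y = 0.279
  D: x = 0.306, y = 0.119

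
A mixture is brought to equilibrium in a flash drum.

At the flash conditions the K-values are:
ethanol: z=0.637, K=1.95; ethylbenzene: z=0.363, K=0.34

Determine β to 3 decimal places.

β = 0.583

Material balance + equilibrium reduce to Σ zᵢ(Kᵢ−1)/(1+β(Kᵢ−1)) = 0.
Check two-phase: ΣzᵢKᵢ = 1.366 > 1 and Σzᵢ/Kᵢ = 1.394 > 1, so g(0) = 0.366 > 0 and g(1) = -0.394 < 0.
Binary case is linear: z₁(K₁−1)(1+β(K₂−1)) + z₂(K₂−1)(1+β(K₁−1)) = 0
⇒ β = [z₁(K₁−1)+z₂(K₂−1)] / [−(K₁−1)(K₂−1)] = 0.3656/0.6270 = 0.583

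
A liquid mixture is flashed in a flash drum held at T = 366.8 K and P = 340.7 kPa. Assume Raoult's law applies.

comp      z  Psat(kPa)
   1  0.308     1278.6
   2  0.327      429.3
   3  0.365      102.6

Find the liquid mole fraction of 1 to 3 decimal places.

Raoult's law: Kᵢ = Pᵢˢᵃᵗ/P = Pᵢˢᵃᵗ/340.7.
  K_1 = 1278.6/340.7 = 3.75286, K_2 = 429.3/340.7 = 1.26005, K_3 = 102.6/340.7 = 0.30114
Newton–Raphson from β = 0.5:
  β = 0.500: g = 0.0400, g' = -0.852 → β = 0.547
Converged at β = 0.547.
Compositions from xᵢ = zᵢ/(1+β(Kᵢ−1)), yᵢ = Kᵢxᵢ:
  1: x = 0.123, y = 0.461
  2: x = 0.286, y = 0.361
  3: x = 0.591, y = 0.178

x_1 = 0.123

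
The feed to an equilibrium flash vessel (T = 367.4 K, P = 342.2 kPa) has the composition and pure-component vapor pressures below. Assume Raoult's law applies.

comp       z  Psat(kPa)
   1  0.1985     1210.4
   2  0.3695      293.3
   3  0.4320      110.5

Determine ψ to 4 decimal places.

Raoult's law: Kᵢ = Pᵢˢᵃᵗ/P = Pᵢˢᵃᵗ/342.2.
  K_1 = 1210.4/342.2 = 3.537113, K_2 = 293.3/342.2 = 0.857101, K_3 = 110.5/342.2 = 0.322911
Iterate (Newton) starting at ψ = 0.5:
  ψ = 0.5000: g = -0.27708, g' = -0.7097 → ψ = 0.1096
  ψ = 0.1096: g = 0.02447, g' = -1.0211 → ψ = 0.1335
  ψ = 0.1335: g = 0.00075, g' = -0.9601 → ψ = 0.1343
Converged at ψ = 0.1343.

ψ = 0.1343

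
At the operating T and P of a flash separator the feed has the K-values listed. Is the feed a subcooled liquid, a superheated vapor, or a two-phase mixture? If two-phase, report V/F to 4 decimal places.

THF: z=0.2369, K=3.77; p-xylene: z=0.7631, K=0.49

two-phase, V/F = 0.1890

ΣzᵢKᵢ = 1.2670; Σzᵢ/Kᵢ = 1.6202.
Both exceed 1, so a two-phase solution exists.
Material balance + equilibrium reduce to Σ zᵢ(Kᵢ−1)/(1+ψ(Kᵢ−1)) = 0.
Iterate (Newton) starting at ψ = 0.5:
  ψ = 0.5000: g = -0.24725, g' = -0.6772 → ψ = 0.1349
  ψ = 0.1349: g = 0.05980, g' = -1.1923 → ψ = 0.1850
  ψ = 0.1850: g = 0.00411, g' = -1.0365 → ψ = 0.1890
Converged at ψ = 0.1890.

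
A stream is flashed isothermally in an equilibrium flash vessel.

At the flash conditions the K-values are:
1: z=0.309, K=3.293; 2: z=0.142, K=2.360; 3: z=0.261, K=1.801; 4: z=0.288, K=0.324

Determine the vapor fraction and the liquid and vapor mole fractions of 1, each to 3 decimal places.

Let ψ = V/F and solve Σ zᵢ(Kᵢ−1)/(1+ψ(Kᵢ−1)) = 0.
g(0) = ΣzᵢKᵢ − 1 = 0.916 and g(1) = 1 − Σzᵢ/Kᵢ = -0.188, so a root lies in (0, 1).
Newton iteration, ψ⁰ = 0.5:
  ψ = 0.500: g = 0.3002, g' = -0.831 → ψ = 0.861
  ψ = 0.861: g = -0.0150, g' = -1.052 → ψ = 0.847
Converged at ψ = 0.847.
Compositions from xᵢ = zᵢ/(1+ψ(Kᵢ−1)), yᵢ = Kᵢxᵢ:
  1: x = 0.105, y = 0.346
  2: x = 0.066, y = 0.156
  3: x = 0.156, y = 0.280
  4: x = 0.673, y = 0.218

ψ = 0.847, x_1 = 0.105, y_1 = 0.346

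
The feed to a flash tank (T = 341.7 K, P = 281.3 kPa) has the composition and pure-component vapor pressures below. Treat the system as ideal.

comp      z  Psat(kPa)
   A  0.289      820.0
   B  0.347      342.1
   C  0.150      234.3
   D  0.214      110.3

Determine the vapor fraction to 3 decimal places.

ψ = 0.801

Raoult's law: Kᵢ = Pᵢˢᵃᵗ/P = Pᵢˢᵃᵗ/281.3.
  K_A = 820.0/281.3 = 2.91504, K_B = 342.1/281.3 = 1.21614, K_C = 234.3/281.3 = 0.83292, K_D = 110.3/281.3 = 0.39211
Iterate (Newton) starting at ψ = 0.5:
  ψ = 0.500: g = 0.1362, g' = -0.458 → ψ = 0.797
  ψ = 0.797: g = 0.0016, g' = -0.481 → ψ = 0.801
Converged at ψ = 0.801.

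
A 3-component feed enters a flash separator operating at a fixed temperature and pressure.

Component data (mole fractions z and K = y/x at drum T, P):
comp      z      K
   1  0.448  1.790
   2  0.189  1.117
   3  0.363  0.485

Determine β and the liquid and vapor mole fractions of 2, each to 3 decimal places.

β = 0.570, x_2 = 0.177, y_2 = 0.198

Iterate (Newton) starting at β = 0.42:
  β = 0.420: g = 0.0483, g' = -0.317 → β = 0.572
  β = 0.572: g = -0.0007, g' = -0.328 → β = 0.570
Converged at β = 0.570.
Compositions from xᵢ = zᵢ/(1+β(Kᵢ−1)), yᵢ = Kᵢxᵢ:
  1: x = 0.309, y = 0.553
  2: x = 0.177, y = 0.198
  3: x = 0.514, y = 0.249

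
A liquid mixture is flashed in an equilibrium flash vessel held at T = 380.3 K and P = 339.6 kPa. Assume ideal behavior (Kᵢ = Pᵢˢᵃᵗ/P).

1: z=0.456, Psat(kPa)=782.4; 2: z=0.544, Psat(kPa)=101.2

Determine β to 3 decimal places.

Raoult's law: Kᵢ = Pᵢˢᵃᵗ/P = Pᵢˢᵃᵗ/339.6.
  K_1 = 782.4/339.6 = 2.30389, K_2 = 101.2/339.6 = 0.29800
Binary case is linear: z₁(K₁−1)(1+β(K₂−1)) + z₂(K₂−1)(1+β(K₁−1)) = 0
⇒ β = [z₁(K₁−1)+z₂(K₂−1)] / [−(K₁−1)(K₂−1)] = 0.2127/0.9153 = 0.232

β = 0.232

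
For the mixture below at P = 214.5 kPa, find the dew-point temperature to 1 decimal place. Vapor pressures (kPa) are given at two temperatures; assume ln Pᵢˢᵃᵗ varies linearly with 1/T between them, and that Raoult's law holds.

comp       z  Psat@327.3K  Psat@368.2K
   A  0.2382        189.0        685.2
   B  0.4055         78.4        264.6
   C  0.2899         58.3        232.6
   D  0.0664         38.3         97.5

T = 360.8 K

Dew-point temperature: Σzᵢ·P/Pᵢˢᵃᵗ(T) = 1. Interpolate ln Pᵢˢᵃᵗ = aᵢ + bᵢ/T.
  T = 327.3 K: ΣzᵢP/Pᵢˢᵃᵗ = 2.8183
  T = 368.2 K: ΣzᵢP/Pᵢˢᵃᵗ = 0.8167
  T = 347.8 K: ΣzᵢP/Pᵢˢᵃᵗ = 1.4567
  T = 358.0 K: ΣzᵢP/Pᵢˢᵃᵗ = 1.0811
  T = 363.1 K: ΣzᵢP/Pᵢˢᵃᵗ = 0.9377
  T = 360.6 K: ΣzᵢP/Pᵢˢᵃᵗ = 1.0049
Interpolating between 360.6 K and 363.1 K gives T ≈ 360.8 K.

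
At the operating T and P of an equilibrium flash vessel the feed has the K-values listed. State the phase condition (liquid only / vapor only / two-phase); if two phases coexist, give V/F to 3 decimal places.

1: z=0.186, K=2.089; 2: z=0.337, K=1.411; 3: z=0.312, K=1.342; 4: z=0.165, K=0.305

two-phase, V/F = 0.867

ΣzᵢKᵢ = 1.333; Σzᵢ/Kᵢ = 1.101.
Both exceed 1, so a two-phase solution exists.
Material balance + equilibrium reduce to Σ zᵢ(Kᵢ−1)/(1+ψ(Kᵢ−1)) = 0.
Newton iteration, ψ⁰ = 0.47:
  ψ = 0.470: g = 0.1717, g' = -0.339 → ψ = 0.976
  ψ = 0.976: g = -0.0794, g' = -0.871 → ψ = 0.885
  ψ = 0.885: g = -0.0112, g' = -0.647 → ψ = 0.868
  ψ = 0.868: g = -0.0003, g' = -0.616 → ψ = 0.867
Converged at ψ = 0.867.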